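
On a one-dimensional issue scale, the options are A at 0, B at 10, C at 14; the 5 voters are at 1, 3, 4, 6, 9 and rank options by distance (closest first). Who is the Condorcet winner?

A

With single-peaked preferences on a line, the Condorcet winner is the candidate closest to the median voter.
The median voter (position 4) is closest to A at 0.
Check: A vs C — voters closer to A: 4 of 5.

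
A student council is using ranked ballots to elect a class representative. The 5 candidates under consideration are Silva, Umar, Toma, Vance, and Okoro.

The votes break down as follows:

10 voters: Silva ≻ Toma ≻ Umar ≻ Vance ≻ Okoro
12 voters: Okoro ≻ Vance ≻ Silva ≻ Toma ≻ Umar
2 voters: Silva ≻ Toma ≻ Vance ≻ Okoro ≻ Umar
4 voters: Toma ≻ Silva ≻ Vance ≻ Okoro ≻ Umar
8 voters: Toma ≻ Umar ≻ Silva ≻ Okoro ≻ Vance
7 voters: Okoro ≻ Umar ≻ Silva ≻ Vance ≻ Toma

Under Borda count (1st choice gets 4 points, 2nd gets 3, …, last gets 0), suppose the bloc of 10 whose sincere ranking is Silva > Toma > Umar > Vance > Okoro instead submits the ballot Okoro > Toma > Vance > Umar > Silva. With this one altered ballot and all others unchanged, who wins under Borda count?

Borda totals with the altered ballot: Silva 74, Umar 55, Toma 96, Vance 75, Okoro 130.
The switch changes the winner from Silva to Okoro.

Okoro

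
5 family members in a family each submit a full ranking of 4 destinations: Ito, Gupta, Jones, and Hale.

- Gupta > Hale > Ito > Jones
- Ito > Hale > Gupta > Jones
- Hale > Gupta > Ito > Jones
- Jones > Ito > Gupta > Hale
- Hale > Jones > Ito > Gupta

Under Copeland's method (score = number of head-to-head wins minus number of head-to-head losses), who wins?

Hale

Pairwise results:
  Ito vs Gupta: Ito wins 3–2.
  Ito vs Jones: Ito wins 3–2.
  Ito vs Hale: Hale wins 3–2.
  Gupta vs Jones: Gupta wins 3–2.
  Gupta vs Hale: Hale wins 3–2.
  Jones vs Hale: Hale wins 4–1.
Copeland scores (wins − losses):
  Ito: 2 − 1 = 1
  Gupta: 1 − 2 = -1
  Jones: 0 − 3 = -3
  Hale: 3 − 0 = 3
Hale has the best Copeland score.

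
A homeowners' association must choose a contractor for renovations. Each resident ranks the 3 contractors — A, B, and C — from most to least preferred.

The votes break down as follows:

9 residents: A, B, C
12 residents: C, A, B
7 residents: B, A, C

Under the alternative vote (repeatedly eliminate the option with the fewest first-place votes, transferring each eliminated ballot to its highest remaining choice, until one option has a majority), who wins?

A

Round 1: C 12, A 9, B 7. B has the fewest and is eliminated.
Round 2: A 16, C 12. A has a majority.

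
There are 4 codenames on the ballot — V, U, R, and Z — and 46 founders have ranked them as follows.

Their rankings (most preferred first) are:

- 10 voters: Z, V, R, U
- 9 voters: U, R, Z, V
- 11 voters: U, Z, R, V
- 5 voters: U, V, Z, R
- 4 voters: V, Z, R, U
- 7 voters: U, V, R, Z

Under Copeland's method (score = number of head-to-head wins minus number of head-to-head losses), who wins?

Pairwise results:
  V vs U: U wins 32–14.
  V vs R: V wins 26–20.
  V vs Z: Z wins 30–16.
  U vs R: U wins 32–14.
  U vs Z: U wins 32–14.
  R vs Z: Z wins 30–16.
Copeland scores (wins − losses):
  V: 1 − 2 = -1
  U: 3 − 0 = 3
  R: 0 − 3 = -3
  Z: 2 − 1 = 1
U has the best Copeland score.

U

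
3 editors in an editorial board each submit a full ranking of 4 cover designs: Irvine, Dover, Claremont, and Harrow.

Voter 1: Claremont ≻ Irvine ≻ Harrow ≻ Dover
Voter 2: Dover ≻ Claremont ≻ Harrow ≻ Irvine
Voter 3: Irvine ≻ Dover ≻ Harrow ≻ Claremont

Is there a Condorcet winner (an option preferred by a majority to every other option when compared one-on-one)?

No

Head-to-head results (3 voters total):
Irvine vs Dover: Irvine wins 2–1.
Irvine vs Claremont: Claremont wins 2–1.
Irvine vs Harrow: Irvine wins 2–1.
Dover vs Claremont: Dover wins 2–1.
Dover vs Harrow: Dover wins 2–1.
Claremont vs Harrow: Claremont wins 2–1.
No candidate beats all others: Irvine beats Dover beats Claremont beats Irvine, a majority cycle.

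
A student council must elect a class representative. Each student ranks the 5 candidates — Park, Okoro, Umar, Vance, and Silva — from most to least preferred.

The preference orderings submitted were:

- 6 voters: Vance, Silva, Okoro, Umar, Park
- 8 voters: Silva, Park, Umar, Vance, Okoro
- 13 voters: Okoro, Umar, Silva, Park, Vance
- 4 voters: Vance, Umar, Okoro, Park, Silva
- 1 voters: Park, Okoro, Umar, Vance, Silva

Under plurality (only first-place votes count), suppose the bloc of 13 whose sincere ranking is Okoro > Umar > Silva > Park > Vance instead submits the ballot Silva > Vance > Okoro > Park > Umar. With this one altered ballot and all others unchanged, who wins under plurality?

Silva

First-place totals with the altered ballot: Park 1, Okoro 0, Umar 0, Vance 10, Silva 21.
The switch changes the winner from Okoro to Silva.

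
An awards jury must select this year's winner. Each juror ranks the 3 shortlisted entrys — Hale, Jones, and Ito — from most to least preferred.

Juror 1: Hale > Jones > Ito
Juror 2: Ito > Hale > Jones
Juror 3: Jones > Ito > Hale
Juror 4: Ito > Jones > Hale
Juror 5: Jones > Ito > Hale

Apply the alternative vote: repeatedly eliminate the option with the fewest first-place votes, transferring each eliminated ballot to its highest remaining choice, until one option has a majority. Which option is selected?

Jones

Round 1: Jones 2, Ito 2, Hale 1. Hale has the fewest and is eliminated.
Round 2: Jones 3, Ito 2. Jones has a majority.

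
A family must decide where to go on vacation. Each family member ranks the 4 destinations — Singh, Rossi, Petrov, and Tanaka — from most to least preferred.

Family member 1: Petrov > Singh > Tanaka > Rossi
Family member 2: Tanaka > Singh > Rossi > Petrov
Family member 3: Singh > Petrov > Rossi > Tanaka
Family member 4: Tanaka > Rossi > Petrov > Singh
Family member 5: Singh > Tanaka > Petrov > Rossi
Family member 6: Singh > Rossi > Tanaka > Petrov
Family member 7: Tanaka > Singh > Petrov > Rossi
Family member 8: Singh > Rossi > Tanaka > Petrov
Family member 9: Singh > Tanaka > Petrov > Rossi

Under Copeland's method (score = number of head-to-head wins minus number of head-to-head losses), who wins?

Singh

Pairwise results:
  Singh vs Rossi: Singh wins 8–1.
  Singh vs Petrov: Singh wins 7–2.
  Singh vs Tanaka: Singh wins 6–3.
  Rossi vs Petrov: Petrov wins 5–4.
  Rossi vs Tanaka: Tanaka wins 6–3.
  Petrov vs Tanaka: Tanaka wins 7–2.
Copeland scores (wins − losses):
  Singh: 3 − 0 = 3
  Rossi: 0 − 3 = -3
  Petrov: 1 − 2 = -1
  Tanaka: 2 − 1 = 1
Singh has the best Copeland score.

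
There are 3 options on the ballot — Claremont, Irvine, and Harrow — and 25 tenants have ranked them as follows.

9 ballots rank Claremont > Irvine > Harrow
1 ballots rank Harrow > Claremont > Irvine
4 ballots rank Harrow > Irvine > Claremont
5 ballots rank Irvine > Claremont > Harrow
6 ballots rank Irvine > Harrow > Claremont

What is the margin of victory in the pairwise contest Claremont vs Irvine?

5

Ballots ranking Claremont above Irvine: 9+1 = 10.
Ballots ranking Irvine above Claremont: 4+5+6 = 15.
Irvine wins 15–10, a margin of 5.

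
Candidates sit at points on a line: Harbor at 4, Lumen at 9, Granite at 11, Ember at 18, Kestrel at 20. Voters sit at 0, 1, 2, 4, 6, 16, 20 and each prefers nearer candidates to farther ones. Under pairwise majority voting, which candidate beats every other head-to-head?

With single-peaked preferences on a line, the Condorcet winner is the candidate closest to the median voter.
The median voter (position 4) is closest to Harbor at 4.
Check: Harbor vs Granite — voters closer to Harbor: 5 of 7.

Harbor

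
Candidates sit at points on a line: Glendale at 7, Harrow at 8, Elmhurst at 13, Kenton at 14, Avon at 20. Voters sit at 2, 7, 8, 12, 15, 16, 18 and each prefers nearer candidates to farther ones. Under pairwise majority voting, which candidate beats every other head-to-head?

With single-peaked preferences on a line, the Condorcet winner is the candidate closest to the median voter.
The median voter (position 12) is closest to Elmhurst at 13.
Check: Elmhurst vs Glendale — voters closer to Elmhurst: 4 of 7.

Elmhurst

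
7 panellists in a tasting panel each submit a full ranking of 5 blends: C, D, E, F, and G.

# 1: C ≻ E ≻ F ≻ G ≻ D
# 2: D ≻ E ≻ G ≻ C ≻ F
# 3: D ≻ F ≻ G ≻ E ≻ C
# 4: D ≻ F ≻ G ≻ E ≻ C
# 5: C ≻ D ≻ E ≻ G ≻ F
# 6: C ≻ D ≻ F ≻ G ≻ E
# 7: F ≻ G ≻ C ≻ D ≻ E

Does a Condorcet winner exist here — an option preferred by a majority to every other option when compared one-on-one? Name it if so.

Head-to-head results (7 voters total):
C vs D: C wins 4–3.
C vs E: C wins 4–3.
C vs F: C wins 4–3.
C vs G: G wins 4–3.
D vs E: D wins 6–1.
D vs F: D wins 5–2.
D vs G: D wins 5–2.
E vs F: F wins 4–3.
E vs G: G wins 4–3.
F vs G: F wins 5–2.
No candidate beats all others: C beats D beats G beats C, a majority cycle.

No Condorcet winner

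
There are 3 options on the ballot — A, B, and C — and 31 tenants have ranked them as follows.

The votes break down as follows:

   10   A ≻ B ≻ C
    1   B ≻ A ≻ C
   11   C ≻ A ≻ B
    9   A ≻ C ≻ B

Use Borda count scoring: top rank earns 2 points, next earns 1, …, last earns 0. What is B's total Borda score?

Borda scores:
  A: 10·2 + 1 + 11·1 + 9·2 = 50
  B: 10·1 + 2 + 11·0 + 9·0 = 12
  C: 10·0 + 0 + 11·2 + 9·1 = 31

12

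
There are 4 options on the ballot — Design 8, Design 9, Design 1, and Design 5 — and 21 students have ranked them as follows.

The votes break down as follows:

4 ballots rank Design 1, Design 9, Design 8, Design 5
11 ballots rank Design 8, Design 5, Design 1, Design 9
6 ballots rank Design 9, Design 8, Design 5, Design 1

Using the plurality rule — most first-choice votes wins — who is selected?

First-place vote totals:
  Design 8: 11
  Design 9: 6
  Design 1: 4
  Design 5: 0
Design 8 has the most first-place votes.

Design 8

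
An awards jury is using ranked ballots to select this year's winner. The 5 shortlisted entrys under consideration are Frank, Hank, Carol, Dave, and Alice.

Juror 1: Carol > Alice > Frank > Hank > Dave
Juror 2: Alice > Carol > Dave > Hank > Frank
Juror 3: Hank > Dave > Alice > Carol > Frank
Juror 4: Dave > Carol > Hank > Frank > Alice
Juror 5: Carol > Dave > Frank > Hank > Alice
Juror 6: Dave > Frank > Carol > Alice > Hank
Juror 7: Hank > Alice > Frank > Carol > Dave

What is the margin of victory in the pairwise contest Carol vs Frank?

Ballots ranking Carol above Frank: 5.
Ballots ranking Frank above Carol: 2.
Carol wins 5–2, a margin of 3.

3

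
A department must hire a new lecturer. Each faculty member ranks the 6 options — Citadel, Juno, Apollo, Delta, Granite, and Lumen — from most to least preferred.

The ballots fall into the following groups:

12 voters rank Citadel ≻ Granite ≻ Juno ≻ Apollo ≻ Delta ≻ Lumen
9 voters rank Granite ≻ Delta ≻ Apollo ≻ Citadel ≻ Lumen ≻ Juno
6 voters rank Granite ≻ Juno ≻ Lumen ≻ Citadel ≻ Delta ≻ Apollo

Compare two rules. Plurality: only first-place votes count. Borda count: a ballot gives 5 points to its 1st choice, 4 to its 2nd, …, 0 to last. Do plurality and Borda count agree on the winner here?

Plurality first-place counts: Citadel 12, Juno 0, Apollo 0, Delta 0, Granite 15, Lumen 0 → Granite.
Borda totals: Citadel 90, Juno 60, Apollo 51, Delta 54, Granite 123, Lumen 27 → Granite.
The two rules agree on Granite.

Yes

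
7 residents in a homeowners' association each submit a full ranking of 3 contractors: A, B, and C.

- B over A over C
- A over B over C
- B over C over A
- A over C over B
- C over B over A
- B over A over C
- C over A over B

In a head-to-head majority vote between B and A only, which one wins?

Ballots ranking B above A: 4.
Ballots ranking A above B: 3.
B wins the head-to-head, 4–3.

B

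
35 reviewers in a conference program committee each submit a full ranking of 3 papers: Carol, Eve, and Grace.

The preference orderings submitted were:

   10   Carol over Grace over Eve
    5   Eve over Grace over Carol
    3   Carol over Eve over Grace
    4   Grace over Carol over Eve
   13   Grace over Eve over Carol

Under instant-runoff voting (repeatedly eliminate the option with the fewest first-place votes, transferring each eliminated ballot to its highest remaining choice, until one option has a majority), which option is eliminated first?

Round 1: Grace 17, Carol 13, Eve 5. Eve has the fewest and is eliminated.
Round 2: Grace 22, Carol 13. Grace has a majority.

Eve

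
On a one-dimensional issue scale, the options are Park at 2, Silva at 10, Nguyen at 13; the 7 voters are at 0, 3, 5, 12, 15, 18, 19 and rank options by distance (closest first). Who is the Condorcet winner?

Nguyen

With single-peaked preferences on a line, the Condorcet winner is the candidate closest to the median voter.
The median voter (position 12) is closest to Nguyen at 13.
Check: Nguyen vs Silva — voters closer to Nguyen: 4 of 7.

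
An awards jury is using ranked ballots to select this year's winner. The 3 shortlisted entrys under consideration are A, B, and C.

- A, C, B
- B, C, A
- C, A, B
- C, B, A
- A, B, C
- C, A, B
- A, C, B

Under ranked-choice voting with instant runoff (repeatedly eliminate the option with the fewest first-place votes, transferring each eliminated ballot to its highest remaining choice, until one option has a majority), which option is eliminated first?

Round 1: A 3, C 3, B 1. B has the fewest and is eliminated.
Round 2: C 4, A 3. C has a majority.

B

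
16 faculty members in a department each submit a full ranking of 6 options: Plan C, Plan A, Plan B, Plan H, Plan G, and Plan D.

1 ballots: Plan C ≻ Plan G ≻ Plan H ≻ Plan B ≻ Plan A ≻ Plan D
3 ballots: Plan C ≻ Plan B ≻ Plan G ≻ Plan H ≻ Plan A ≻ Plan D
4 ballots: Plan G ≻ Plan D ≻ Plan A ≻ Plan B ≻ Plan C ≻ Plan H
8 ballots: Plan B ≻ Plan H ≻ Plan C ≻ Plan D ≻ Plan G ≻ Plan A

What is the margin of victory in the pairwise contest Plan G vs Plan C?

Ballots ranking Plan G above Plan C: 4.
Ballots ranking Plan C above Plan G: 1+3+8 = 12.
Plan C wins 12–4, a margin of 8.

8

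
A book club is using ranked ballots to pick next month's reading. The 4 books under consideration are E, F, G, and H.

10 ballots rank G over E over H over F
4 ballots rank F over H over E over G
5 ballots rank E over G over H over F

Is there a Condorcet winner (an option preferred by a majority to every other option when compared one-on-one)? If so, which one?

G

Head-to-head results (19 voters total):
E vs F: E wins 15–4.
E vs G: G wins 10–9.
E vs H: E wins 15–4.
F vs G: G wins 15–4.
F vs H: H wins 15–4.
G vs H: G wins 15–4.
G beats each rival — E (10–9), F (15–4), H (15–4) — so G is the Condorcet winner.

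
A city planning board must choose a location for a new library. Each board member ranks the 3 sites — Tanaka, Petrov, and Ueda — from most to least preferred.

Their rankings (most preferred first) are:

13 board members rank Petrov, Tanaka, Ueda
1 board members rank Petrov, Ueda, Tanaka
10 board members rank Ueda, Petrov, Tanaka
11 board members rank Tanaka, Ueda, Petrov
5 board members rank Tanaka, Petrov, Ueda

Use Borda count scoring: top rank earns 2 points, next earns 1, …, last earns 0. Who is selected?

Tanaka

Borda scores:
  Tanaka: 13·1 + 0 + 10·0 + 11·2 + 5·2 = 45
  Petrov: 13·2 + 2 + 10·1 + 11·0 + 5·1 = 43
  Ueda: 13·0 + 1 + 10·2 + 11·1 + 5·0 = 32
Tanaka has the highest total.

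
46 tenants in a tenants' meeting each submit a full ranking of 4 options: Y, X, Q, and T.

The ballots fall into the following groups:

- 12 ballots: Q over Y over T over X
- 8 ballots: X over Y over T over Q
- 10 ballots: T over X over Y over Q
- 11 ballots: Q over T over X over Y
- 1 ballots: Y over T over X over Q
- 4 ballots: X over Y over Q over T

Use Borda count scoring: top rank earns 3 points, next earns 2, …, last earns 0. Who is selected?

Borda scores:
  Y: 12·2 + 8·2 + 10·1 + 11·0 + 3 + 4·2 = 61
  X: 12·0 + 8·3 + 10·2 + 11·1 + 1 + 4·3 = 68
  Q: 12·3 + 8·0 + 10·0 + 11·3 + 0 + 4·1 = 73
  T: 12·1 + 8·1 + 10·3 + 11·2 + 2 + 4·0 = 74
T has the highest total.

T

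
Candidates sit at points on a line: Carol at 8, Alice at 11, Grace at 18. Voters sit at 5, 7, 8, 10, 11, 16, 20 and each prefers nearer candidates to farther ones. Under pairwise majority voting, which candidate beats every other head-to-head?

With single-peaked preferences on a line, the Condorcet winner is the candidate closest to the median voter.
The median voter (position 10) is closest to Alice at 11.
Check: Alice vs Carol — voters closer to Alice: 4 of 7.

Alice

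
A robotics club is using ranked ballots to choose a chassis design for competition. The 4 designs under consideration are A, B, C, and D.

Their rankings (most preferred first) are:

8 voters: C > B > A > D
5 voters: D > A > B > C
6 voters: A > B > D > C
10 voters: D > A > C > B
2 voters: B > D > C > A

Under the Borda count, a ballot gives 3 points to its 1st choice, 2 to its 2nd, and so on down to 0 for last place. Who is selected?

A

Borda scores:
  A: 8·1 + 5·2 + 6·3 + 10·2 + 2·0 = 56
  B: 8·2 + 5·1 + 6·2 + 10·0 + 2·3 = 39
  C: 8·3 + 5·0 + 6·0 + 10·1 + 2·1 = 36
  D: 8·0 + 5·3 + 6·1 + 10·3 + 2·2 = 55
A has the highest total.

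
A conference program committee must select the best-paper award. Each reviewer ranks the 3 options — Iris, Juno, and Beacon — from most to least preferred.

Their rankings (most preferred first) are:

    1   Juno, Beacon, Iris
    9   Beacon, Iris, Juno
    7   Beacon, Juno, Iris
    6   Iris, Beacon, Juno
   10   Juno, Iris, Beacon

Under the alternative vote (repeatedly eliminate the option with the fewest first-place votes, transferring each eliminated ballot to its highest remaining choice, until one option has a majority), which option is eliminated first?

Iris

Round 1: Beacon 16, Juno 11, Iris 6. Iris has the fewest and is eliminated.
Round 2: Beacon 22, Juno 11. Beacon has a majority.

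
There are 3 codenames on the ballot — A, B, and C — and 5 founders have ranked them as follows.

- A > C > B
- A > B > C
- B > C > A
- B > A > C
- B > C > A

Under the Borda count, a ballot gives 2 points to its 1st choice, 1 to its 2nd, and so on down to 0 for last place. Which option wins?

Borda scores:
  A: 2 + 2 + 0 + 1 + 0 = 5
  B: 0 + 1 + 2 + 2 + 2 = 7
  C: 1 + 0 + 1 + 0 + 1 = 3
B has the highest total.

B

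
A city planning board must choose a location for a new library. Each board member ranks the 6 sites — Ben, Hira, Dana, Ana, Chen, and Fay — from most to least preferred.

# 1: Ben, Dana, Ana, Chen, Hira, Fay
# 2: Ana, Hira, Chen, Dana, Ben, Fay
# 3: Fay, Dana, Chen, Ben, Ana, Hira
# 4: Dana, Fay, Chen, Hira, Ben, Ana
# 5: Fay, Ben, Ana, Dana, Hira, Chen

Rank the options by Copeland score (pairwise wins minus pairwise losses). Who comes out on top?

Dana

Pairwise results:
  Ben vs Hira: Ben wins 3–2.
  Ben vs Dana: Dana wins 3–2.
  Ben vs Ana: Ben wins 4–1.
  Ben vs Chen: Chen wins 3–2.
  Ben vs Fay: Fay wins 3–2.
  Hira vs Dana: Dana wins 4–1.
  Hira vs Ana: Ana wins 4–1.
  Hira vs Chen: Chen wins 3–2.
  Hira vs Fay: Fay wins 3–2.
  Dana vs Ana: Dana wins 3–2.
  Dana vs Chen: Dana wins 4–1.
  Dana vs Fay: Dana wins 3–2.
  Ana vs Chen: Ana wins 3–2.
  Ana vs Fay: Fay wins 3–2.
  Chen vs Fay: Fay wins 3–2.
Copeland scores (wins − losses):
  Ben: 2 − 3 = -1
  Hira: 0 − 5 = -5
  Dana: 5 − 0 = 5
  Ana: 2 − 3 = -1
  Chen: 2 − 3 = -1
  Fay: 4 − 1 = 3
Dana has the best Copeland score.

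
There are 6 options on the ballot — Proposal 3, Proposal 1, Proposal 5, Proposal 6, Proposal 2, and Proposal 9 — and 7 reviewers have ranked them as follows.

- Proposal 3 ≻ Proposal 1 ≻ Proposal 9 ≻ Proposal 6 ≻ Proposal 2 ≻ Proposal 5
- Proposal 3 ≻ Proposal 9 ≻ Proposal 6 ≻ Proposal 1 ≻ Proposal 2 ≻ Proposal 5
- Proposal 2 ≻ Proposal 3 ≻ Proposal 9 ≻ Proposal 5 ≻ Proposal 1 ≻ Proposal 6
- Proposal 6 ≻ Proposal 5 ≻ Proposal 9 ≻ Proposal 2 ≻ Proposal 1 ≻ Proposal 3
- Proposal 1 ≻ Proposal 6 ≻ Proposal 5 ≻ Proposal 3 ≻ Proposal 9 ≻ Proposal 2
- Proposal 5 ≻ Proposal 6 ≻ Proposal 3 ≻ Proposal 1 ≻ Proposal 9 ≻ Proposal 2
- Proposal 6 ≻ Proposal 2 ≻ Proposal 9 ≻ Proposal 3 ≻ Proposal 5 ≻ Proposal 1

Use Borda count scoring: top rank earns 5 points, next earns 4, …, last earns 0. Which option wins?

Proposal 6

Borda scores:
  Proposal 3: 5 + 5 + 4 + 0 + 2 + 3 + 2 = 21
  Proposal 1: 4 + 2 + 1 + 1 + 5 + 2 + 0 = 15
  Proposal 5: 0 + 0 + 2 + 4 + 3 + 5 + 1 = 15
  Proposal 6: 2 + 3 + 0 + 5 + 4 + 4 + 5 = 23
  Proposal 2: 1 + 1 + 5 + 2 + 0 + 0 + 4 = 13
  Proposal 9: 3 + 4 + 3 + 3 + 1 + 1 + 3 = 18
Proposal 6 has the highest total.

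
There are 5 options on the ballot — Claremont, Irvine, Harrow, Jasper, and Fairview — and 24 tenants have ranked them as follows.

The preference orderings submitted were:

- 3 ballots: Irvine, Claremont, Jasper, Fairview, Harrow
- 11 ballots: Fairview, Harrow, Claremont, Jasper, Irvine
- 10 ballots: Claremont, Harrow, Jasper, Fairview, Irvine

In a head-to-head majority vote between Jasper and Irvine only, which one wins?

Jasper

Ballots ranking Jasper above Irvine: 11+10 = 21.
Ballots ranking Irvine above Jasper: 3.
Jasper wins the head-to-head, 21–3.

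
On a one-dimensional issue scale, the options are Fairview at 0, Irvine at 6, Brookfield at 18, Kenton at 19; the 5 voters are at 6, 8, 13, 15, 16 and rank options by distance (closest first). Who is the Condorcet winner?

Brookfield

With single-peaked preferences on a line, the Condorcet winner is the candidate closest to the median voter.
The median voter (position 13) is closest to Brookfield at 18.
Check: Brookfield vs Irvine — voters closer to Brookfield: 3 of 5.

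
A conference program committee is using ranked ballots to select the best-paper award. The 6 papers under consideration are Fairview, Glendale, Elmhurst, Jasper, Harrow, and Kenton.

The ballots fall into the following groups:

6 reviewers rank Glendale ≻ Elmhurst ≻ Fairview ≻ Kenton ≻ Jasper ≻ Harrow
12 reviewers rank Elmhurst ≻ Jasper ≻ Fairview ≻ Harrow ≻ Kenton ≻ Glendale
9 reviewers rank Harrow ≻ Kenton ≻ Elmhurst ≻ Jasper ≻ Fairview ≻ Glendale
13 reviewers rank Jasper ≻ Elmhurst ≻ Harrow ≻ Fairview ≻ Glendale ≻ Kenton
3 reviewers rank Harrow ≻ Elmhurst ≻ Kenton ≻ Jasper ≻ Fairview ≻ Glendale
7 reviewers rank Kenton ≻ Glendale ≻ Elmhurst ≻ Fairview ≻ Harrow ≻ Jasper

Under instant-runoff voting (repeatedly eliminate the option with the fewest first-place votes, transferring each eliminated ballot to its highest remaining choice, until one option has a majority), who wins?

Elmhurst

Round 1: Jasper 13, Elmhurst 12, Harrow 12, Kenton 7, Glendale 6, Fairview 0. Fairview has the fewest and is eliminated.
Round 2: Jasper 13, Elmhurst 12, Harrow 12, Kenton 7, Glendale 6. Glendale has the fewest and is eliminated.
Round 3: Elmhurst 18, Jasper 13, Harrow 12, Kenton 7. Kenton has the fewest and is eliminated.
Round 4: Elmhurst 25, Jasper 13, Harrow 12. Harrow has the fewest and is eliminated.
Round 5: Elmhurst 37, Jasper 13. Elmhurst has a majority.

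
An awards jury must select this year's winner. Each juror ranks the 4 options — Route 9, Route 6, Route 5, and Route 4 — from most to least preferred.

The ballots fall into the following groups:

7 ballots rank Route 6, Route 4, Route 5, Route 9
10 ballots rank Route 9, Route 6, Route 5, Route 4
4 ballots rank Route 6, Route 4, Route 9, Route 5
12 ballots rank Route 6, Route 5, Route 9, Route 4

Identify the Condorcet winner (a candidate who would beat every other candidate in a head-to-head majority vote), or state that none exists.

Head-to-head results (33 voters total):
Route 9 vs Route 6: Route 6 wins 23–10.
Route 9 vs Route 5: Route 5 wins 19–14.
Route 9 vs Route 4: Route 9 wins 22–11.
Route 6 vs Route 5: Route 6 wins 33–0.
Route 6 vs Route 4: Route 6 wins 33–0.
Route 5 vs Route 4: Route 5 wins 22–11.
Route 6 beats each rival — Route 9 (23–10), Route 5 (33–0), Route 4 (33–0) — so Route 6 is the Condorcet winner.

Route 6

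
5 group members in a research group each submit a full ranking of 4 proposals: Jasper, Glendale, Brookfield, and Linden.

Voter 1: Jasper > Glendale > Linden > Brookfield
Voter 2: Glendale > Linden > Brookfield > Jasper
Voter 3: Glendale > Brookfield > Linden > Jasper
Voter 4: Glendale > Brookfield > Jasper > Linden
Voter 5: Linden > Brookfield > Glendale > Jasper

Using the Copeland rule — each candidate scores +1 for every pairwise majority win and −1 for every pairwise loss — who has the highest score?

Glendale

Pairwise results:
  Jasper vs Glendale: Glendale wins 4–1.
  Jasper vs Brookfield: Brookfield wins 4–1.
  Jasper vs Linden: Linden wins 3–2.
  Glendale vs Brookfield: Glendale wins 4–1.
  Glendale vs Linden: Glendale wins 4–1.
  Brookfield vs Linden: Linden wins 3–2.
Copeland scores (wins − losses):
  Jasper: 0 − 3 = -3
  Glendale: 3 − 0 = 3
  Brookfield: 1 − 2 = -1
  Linden: 2 − 1 = 1
Glendale has the best Copeland score.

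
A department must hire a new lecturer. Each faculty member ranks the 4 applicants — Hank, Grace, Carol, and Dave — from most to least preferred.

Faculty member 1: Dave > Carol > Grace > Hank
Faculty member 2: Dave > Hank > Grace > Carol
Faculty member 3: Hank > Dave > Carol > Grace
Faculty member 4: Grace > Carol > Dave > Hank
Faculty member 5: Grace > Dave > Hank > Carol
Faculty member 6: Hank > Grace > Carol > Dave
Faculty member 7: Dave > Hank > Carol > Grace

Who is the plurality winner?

First-place vote totals:
  Hank: 2
  Grace: 2
  Carol: 0
  Dave: 3
Dave has the most first-place votes.

Dave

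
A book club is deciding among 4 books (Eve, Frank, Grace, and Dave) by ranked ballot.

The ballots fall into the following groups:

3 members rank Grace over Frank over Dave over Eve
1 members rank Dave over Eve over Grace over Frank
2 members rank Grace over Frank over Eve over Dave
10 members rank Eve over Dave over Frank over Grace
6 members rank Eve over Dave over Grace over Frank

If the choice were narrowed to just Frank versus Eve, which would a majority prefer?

Ballots ranking Frank above Eve: 3+2 = 5.
Ballots ranking Eve above Frank: 1+10+6 = 17.
Eve wins the head-to-head, 17–5.

Eve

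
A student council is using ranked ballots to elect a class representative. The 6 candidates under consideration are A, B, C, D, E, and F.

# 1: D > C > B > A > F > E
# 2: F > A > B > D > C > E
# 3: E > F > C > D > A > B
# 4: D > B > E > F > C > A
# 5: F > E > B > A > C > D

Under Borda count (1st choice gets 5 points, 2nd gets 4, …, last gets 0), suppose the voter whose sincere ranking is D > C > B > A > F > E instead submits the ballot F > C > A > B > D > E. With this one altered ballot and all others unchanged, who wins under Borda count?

F

Borda totals with the altered ballot: A 10, B 12, C 10, D 10, E 12, F 21.
The winner is unchanged: still F.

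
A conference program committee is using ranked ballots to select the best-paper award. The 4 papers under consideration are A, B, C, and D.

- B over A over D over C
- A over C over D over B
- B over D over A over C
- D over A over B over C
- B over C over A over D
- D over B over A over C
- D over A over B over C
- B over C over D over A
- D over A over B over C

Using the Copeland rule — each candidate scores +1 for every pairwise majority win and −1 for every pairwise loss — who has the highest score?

D

Pairwise results:
  A vs B: B wins 5–4.
  A vs C: A wins 7–2.
  A vs D: D wins 6–3.
  B vs C: B wins 8–1.
  B vs D: D wins 5–4.
  C vs D: D wins 6–3.
Copeland scores (wins − losses):
  A: 1 − 2 = -1
  B: 2 − 1 = 1
  C: 0 − 3 = -3
  D: 3 − 0 = 3
D has the best Copeland score.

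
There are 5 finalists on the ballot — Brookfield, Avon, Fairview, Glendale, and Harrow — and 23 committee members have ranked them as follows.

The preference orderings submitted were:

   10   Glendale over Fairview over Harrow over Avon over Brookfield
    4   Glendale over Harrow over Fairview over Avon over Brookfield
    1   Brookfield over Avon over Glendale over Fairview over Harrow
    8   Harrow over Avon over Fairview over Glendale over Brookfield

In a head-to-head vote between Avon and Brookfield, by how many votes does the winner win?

Ballots ranking Avon above Brookfield: 10+4+8 = 22.
Ballots ranking Brookfield above Avon: 1.
Avon wins 22–1, a margin of 21.

21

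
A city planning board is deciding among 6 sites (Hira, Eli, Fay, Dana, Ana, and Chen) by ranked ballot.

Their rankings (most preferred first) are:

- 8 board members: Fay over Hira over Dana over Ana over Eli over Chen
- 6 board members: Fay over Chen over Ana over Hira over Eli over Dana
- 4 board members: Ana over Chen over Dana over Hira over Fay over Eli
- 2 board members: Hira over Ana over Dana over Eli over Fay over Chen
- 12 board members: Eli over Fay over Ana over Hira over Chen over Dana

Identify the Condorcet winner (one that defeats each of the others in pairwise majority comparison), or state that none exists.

Fay

Head-to-head results (32 voters total):
Hira vs Eli: Hira wins 20–12.
Hira vs Fay: Fay wins 26–6.
Hira vs Dana: Hira wins 28–4.
Hira vs Ana: Ana wins 22–10.
Hira vs Chen: Hira wins 22–10.
Eli vs Fay: Fay wins 18–14.
Eli vs Dana: Eli wins 18–14.
Eli vs Ana: Ana wins 20–12.
Eli vs Chen: Eli wins 22–10.
Fay vs Dana: Fay wins 26–6.
Fay vs Ana: Fay wins 26–6.
Fay vs Chen: Fay wins 28–4.
Dana vs Ana: Ana wins 24–8.
Dana vs Chen: Chen wins 22–10.
Ana vs Chen: Ana wins 26–6.
Fay beats each rival — Hira (26–6), Eli (18–14), Dana (26–6), Ana (26–6), Chen (28–4) — so Fay is the Condorcet winner.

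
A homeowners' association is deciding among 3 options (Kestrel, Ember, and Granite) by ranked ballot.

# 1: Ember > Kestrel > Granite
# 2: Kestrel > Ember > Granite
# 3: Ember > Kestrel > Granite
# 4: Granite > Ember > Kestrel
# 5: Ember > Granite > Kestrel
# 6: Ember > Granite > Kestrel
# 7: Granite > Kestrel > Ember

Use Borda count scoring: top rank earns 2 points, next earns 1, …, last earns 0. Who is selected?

Ember

Borda scores:
  Kestrel: 1 + 2 + 1 + 0 + 0 + 0 + 1 = 5
  Ember: 2 + 1 + 2 + 1 + 2 + 2 + 0 = 10
  Granite: 0 + 0 + 0 + 2 + 1 + 1 + 2 = 6
Ember has the highest total.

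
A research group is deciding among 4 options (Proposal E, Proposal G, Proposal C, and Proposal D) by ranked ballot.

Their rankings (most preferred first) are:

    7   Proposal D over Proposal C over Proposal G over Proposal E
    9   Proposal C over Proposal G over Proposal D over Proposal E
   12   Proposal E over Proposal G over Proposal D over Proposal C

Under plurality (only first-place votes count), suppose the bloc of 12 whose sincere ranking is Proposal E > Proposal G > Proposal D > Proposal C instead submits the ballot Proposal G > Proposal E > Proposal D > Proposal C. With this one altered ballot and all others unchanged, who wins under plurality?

First-place totals with the altered ballot: Proposal E 0, Proposal G 12, Proposal C 9, Proposal D 7.
The switch changes the winner from Proposal E to Proposal G.

Proposal G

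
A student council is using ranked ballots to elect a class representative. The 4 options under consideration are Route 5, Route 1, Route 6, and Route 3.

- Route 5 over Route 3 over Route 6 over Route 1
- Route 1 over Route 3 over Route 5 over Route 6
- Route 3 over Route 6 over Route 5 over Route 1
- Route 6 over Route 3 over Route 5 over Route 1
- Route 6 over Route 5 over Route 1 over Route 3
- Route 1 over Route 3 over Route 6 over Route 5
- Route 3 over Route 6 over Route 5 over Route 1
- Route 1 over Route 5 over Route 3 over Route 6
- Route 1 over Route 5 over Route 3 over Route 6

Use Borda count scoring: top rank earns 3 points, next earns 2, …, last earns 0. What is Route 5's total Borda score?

13

Borda scores:
  Route 5: 3 + 1 + 1 + 1 + 2 + 0 + 1 + 2 + 2 = 13
  Route 1: 0 + 3 + 0 + 0 + 1 + 3 + 0 + 3 + 3 = 13
  Route 6: 1 + 0 + 2 + 3 + 3 + 1 + 2 + 0 + 0 = 12
  Route 3: 2 + 2 + 3 + 2 + 0 + 2 + 3 + 1 + 1 = 16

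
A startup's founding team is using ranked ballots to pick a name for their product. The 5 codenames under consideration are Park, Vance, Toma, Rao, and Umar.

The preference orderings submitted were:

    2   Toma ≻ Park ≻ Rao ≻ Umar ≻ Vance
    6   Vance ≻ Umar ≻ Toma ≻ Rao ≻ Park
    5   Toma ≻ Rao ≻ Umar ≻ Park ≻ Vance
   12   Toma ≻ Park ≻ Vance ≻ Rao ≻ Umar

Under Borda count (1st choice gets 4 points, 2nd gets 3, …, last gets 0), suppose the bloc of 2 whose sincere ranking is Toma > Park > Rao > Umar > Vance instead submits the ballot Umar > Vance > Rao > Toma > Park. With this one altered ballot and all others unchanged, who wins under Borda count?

Borda totals with the altered ballot: Park 41, Vance 54, Toma 82, Rao 37, Umar 36.
The winner is unchanged: still Toma.

Toma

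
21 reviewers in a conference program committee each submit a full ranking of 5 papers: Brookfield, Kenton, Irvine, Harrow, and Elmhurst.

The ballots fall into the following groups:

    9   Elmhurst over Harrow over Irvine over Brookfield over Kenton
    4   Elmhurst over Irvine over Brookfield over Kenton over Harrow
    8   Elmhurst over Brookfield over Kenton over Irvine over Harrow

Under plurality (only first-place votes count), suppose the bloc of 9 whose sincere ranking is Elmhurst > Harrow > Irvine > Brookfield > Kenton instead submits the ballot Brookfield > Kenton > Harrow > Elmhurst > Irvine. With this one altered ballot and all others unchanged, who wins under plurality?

Elmhurst

First-place totals with the altered ballot: Brookfield 9, Kenton 0, Irvine 0, Harrow 0, Elmhurst 12.
The winner is unchanged: still Elmhurst.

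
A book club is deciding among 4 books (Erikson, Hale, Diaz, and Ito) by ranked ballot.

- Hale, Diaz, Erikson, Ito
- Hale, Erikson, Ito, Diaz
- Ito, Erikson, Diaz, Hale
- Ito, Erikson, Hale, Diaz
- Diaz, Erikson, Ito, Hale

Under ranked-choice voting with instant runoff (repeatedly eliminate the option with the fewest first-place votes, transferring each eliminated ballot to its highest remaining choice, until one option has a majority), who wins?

Round 1: Hale 2, Ito 2, Diaz 1, Erikson 0. Erikson has the fewest and is eliminated.
Round 2: Hale 2, Ito 2, Diaz 1. Diaz has the fewest and is eliminated.
Round 3: Ito 3, Hale 2. Ito has a majority.

Ito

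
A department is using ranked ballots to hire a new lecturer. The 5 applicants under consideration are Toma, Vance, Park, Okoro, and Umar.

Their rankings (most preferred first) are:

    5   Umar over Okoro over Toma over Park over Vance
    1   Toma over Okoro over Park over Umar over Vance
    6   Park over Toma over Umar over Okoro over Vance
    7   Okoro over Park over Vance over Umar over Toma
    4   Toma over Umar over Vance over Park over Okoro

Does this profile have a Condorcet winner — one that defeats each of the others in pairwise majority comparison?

Head-to-head results (23 voters total):
Toma vs Vance: Toma wins 16–7.
Toma vs Park: Park wins 13–10.
Toma vs Okoro: Okoro wins 12–11.
Toma vs Umar: Umar wins 12–11.
Vance vs Park: Park wins 19–4.
Vance vs Okoro: Okoro wins 19–4.
Vance vs Umar: Umar wins 16–7.
Park vs Okoro: Okoro wins 13–10.
Park vs Umar: Park wins 14–9.
Okoro vs Umar: Umar wins 15–8.
No candidate beats all others: Park beats Umar beats Okoro beats Park, a majority cycle.

No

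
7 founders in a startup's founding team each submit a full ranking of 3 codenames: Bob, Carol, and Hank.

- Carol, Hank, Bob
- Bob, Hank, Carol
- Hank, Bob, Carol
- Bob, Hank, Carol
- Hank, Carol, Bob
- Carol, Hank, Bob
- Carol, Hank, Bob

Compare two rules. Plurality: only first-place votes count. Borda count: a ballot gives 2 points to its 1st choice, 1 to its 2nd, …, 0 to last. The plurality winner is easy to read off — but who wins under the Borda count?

Plurality first-place counts: Bob 2, Carol 3, Hank 2 → Carol.
Borda totals: Bob 5, Carol 7, Hank 9 → Hank.

Hank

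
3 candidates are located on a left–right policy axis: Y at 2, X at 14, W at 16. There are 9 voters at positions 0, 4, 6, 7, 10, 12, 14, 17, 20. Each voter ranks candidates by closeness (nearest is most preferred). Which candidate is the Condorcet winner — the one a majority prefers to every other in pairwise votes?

With single-peaked preferences on a line, the Condorcet winner is the candidate closest to the median voter.
The median voter (position 10) is closest to X at 14.
Check: X vs Y — voters closer to X: 5 of 9.

X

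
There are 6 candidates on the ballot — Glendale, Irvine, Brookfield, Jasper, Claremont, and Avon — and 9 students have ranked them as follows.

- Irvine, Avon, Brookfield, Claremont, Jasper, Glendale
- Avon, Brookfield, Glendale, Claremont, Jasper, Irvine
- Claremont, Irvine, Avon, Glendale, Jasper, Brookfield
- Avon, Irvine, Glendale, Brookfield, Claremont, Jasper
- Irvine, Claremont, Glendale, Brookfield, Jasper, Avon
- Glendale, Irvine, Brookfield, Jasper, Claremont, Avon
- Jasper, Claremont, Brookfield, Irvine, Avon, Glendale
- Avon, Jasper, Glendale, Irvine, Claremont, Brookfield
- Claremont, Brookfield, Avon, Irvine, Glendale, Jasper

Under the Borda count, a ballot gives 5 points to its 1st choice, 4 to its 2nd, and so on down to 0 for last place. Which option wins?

Irvine

Borda scores:
  Glendale: 0 + 3 + 2 + 3 + 3 + 5 + 0 + 3 + 1 = 20
  Irvine: 5 + 0 + 4 + 4 + 5 + 4 + 2 + 2 + 2 = 28
  Brookfield: 3 + 4 + 0 + 2 + 2 + 3 + 3 + 0 + 4 = 21
  Jasper: 1 + 1 + 1 + 0 + 1 + 2 + 5 + 4 + 0 = 15
  Claremont: 2 + 2 + 5 + 1 + 4 + 1 + 4 + 1 + 5 = 25
  Avon: 4 + 5 + 3 + 5 + 0 + 0 + 1 + 5 + 3 = 26
Irvine has the highest total.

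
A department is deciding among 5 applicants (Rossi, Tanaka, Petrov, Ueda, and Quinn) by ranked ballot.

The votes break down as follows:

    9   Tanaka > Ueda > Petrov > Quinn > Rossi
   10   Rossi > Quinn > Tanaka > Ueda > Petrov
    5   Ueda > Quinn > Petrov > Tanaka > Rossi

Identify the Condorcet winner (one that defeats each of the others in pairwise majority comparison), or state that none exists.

Head-to-head results (24 voters total):
Rossi vs Tanaka: Tanaka wins 14–10.
Rossi vs Petrov: Petrov wins 14–10.
Rossi vs Ueda: Ueda wins 14–10.
Rossi vs Quinn: Quinn wins 14–10.
Tanaka vs Petrov: Tanaka wins 19–5.
Tanaka vs Ueda: Tanaka wins 19–5.
Tanaka vs Quinn: Quinn wins 15–9.
Petrov vs Ueda: Ueda wins 24–0.
Petrov vs Quinn: Quinn wins 15–9.
Ueda vs Quinn: Ueda wins 14–10.
No candidate beats all others: Tanaka beats Ueda beats Quinn beats Tanaka, a majority cycle.

No Condorcet winner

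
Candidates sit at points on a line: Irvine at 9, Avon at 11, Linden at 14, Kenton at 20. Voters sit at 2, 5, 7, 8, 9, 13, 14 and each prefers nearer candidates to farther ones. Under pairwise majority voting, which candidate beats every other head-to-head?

Irvine

With single-peaked preferences on a line, the Condorcet winner is the candidate closest to the median voter.
The median voter (position 8) is closest to Irvine at 9.
Check: Irvine vs Linden — voters closer to Irvine: 5 of 7.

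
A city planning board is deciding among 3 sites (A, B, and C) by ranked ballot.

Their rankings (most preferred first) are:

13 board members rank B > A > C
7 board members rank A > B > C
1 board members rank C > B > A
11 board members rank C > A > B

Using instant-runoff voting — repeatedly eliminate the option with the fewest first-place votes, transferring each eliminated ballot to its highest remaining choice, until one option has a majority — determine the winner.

B

Round 1: B 13, C 12, A 7. A has the fewest and is eliminated.
Round 2: B 20, C 12. B has a majority.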